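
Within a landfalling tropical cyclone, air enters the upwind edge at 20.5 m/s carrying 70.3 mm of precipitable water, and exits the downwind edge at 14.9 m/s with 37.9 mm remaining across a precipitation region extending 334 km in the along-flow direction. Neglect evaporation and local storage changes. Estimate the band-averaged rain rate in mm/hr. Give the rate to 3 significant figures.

R ≈ 9.45 mm/hr

Column moisture flux per unit crosswind length is F = V × PW.
Inflow: F_in = 20.5 × 70.3 = 1441.15 mm·m/s
Outflow: F_out = 14.9 × 37.9 = 564.71 mm·m/s
Steady-state rate R = (F_in − F_out)/L = (1441.15 − 564.71) / 334000 m = 2.624e-03 mm/s.
R = 2.624e-03 × 3600 = 9.45 mm/hr.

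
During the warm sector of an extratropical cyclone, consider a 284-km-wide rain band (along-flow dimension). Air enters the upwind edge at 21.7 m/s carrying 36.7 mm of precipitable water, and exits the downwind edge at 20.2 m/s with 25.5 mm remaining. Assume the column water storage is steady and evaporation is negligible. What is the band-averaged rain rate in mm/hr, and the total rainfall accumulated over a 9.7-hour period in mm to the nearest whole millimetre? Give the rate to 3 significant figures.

Column moisture flux per unit crosswind length is F = V × PW.
Inflow: F_in = 21.7 × 36.7 = 796.39 mm·m/s
Outflow: F_out = 20.2 × 25.5 = 515.1 mm·m/s
Steady-state rate R = (F_in − F_out)/L = (796.39 − 515.1) / 284000 m = 9.905e-04 mm/s.
R = 9.905e-04 × 3600 = 3.57 mm/hr.
Over 9.7 h: total = 3.57 × 9.7 = 34.629 ≈ 35 mm.

R ≈ 3.57 mm/hr; total ≈ 35 mm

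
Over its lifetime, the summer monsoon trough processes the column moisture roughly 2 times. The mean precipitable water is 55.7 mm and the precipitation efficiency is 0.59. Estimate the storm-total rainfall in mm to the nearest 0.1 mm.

rainfall ≈ 65.7 mm

Each cycle deposits ε × PW = 0.59 × 55.7 = 32.863 mm.
Over 2 cycles: 2 × 32.863 = 65.7 mm.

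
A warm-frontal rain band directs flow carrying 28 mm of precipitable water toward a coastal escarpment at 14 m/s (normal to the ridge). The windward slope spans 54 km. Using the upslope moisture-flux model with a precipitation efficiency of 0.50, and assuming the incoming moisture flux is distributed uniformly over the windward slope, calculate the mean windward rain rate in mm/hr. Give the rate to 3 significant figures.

R ≈ 13.1 mm/hr

Incoming column moisture flux per unit ridge length: F = V × PW = 14 × 28 = 392 mm·m/s.
Spread over the 54 km slope with efficiency ε = 0.50: R = ε·F/W = 0.50 × 392 / 54000 m = 3.630e-03 mm/s.
R = 3.630e-03 × 3600 = 13.1 mm/hr.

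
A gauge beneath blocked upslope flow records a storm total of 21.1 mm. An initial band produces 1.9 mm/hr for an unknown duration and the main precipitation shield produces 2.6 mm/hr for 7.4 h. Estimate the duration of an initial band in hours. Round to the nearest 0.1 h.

duration ≈ 1.0 h

Known phases: 2.6 × 7.4 = 19.24 mm.
Remaining depth = 21.1 − 19.24 = 1.86 mm.
Duration = 1.86 / 1.9 = 1.0 h.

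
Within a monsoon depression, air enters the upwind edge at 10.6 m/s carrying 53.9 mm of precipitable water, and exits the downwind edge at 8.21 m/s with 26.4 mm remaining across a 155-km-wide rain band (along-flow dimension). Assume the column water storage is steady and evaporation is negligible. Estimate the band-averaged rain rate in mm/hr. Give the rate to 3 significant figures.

R ≈ 8.24 mm/hr

Column moisture flux per unit crosswind length is F = V × PW.
Inflow: F_in = 10.6 × 53.9 = 571.34 mm·m/s
Outflow: F_out = 8.21 × 26.4 = 216.744 mm·m/s
Steady-state rate R = (F_in − F_out)/L = (571.34 − 216.744) / 155000 m = 2.288e-03 mm/s.
R = 2.288e-03 × 3600 = 8.24 mm/hr.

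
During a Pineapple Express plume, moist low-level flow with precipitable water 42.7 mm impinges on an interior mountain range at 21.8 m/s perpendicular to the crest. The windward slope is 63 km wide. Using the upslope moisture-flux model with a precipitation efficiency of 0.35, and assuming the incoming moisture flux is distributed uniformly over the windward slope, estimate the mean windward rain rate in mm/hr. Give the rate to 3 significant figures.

Incoming column moisture flux per unit ridge length: F = V × PW = 21.8 × 42.7 = 930.86 mm·m/s.
Spread over the 63 km slope with efficiency ε = 0.35: R = ε·F/W = 0.35 × 930.86 / 63000 m = 5.171e-03 mm/s.
R = 5.171e-03 × 3600 = 18.6 mm/hr.

R ≈ 18.6 mm/hr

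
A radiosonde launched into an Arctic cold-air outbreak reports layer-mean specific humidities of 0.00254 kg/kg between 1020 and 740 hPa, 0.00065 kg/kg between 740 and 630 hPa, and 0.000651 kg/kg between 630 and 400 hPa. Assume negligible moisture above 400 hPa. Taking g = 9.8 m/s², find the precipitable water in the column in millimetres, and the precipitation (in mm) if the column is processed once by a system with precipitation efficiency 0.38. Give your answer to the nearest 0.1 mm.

Precipitable water is the column-integrated vapour mass per unit area: PW = (1/g) Σ q̄ Δp, with q in kg/kg and Δp in Pa (1 kg/m² of water = 1 mm).
Layer 1020–740 hPa: Δp = 280 hPa = 28000 Pa, q̄ = 0.00254 kg/kg → 0.00254 × 28000 / 9.8 = 7.26 mm
Layer 740–630 hPa: Δp = 110 hPa = 11000 Pa, q̄ = 0.00065 kg/kg → 0.00065 × 11000 / 9.8 = 0.73 mm
Layer 630–400 hPa: Δp = 230 hPa = 23000 Pa, q̄ = 0.000651 kg/kg → 0.000651 × 23000 / 9.8 = 1.53 mm
PW = 7.26 + 0.73 + 1.53 = 9.52 ≈ 9.5 mm.
Precipitation = ε × PW = 0.38 × 9.5 = 3.6 mm.

PW ≈ 9.5 mm; precipitation ≈ 3.6 mm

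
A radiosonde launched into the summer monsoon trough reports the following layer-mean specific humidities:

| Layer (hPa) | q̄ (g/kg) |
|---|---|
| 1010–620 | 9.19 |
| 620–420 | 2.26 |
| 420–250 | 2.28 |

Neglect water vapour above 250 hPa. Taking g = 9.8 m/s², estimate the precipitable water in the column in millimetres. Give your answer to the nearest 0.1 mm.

PW ≈ 45.1 mm

Precipitable water is the column-integrated vapour mass per unit area: PW = (1/g) Σ q̄ Δp, with q in kg/kg and Δp in Pa (1 kg/m² of water = 1 mm).
Layer 1010–620 hPa: Δp = 390 hPa = 39000 Pa, q̄ = 0.00919 kg/kg → 0.00919 × 39000 / 9.8 = 36.57 mm
Layer 620–420 hPa: Δp = 200 hPa = 20000 Pa, q̄ = 0.00226 kg/kg → 0.00226 × 20000 / 9.8 = 4.61 mm
Layer 420–250 hPa: Δp = 170 hPa = 17000 Pa, q̄ = 0.00228 kg/kg → 0.00228 × 17000 / 9.8 = 3.96 mm
PW = 36.57 + 4.61 + 3.96 = 45.14 ≈ 45.1 mm.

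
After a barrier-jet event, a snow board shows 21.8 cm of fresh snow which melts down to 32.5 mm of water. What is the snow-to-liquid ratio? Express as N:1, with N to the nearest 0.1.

Ratio = snow depth / SWE = 218 mm / 32.5 mm = 6.7, i.e. 6.7:1.

ratio ≈ 6.7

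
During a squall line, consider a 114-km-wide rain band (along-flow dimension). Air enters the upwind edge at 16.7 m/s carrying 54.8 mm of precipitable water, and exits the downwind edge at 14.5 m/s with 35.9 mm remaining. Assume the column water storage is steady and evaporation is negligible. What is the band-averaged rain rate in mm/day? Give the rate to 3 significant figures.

R ≈ 299 mm/day

Column moisture flux per unit crosswind length is F = V × PW.
Inflow: F_in = 16.7 × 54.8 = 915.16 mm·m/s
Outflow: F_out = 14.5 × 35.9 = 520.55 mm·m/s
Steady-state rate R = (F_in − F_out)/L = (915.16 − 520.55) / 114000 m = 3.461e-03 mm/s.
R = 3.461e-03 × 3600 × 24 = 299 mm/day.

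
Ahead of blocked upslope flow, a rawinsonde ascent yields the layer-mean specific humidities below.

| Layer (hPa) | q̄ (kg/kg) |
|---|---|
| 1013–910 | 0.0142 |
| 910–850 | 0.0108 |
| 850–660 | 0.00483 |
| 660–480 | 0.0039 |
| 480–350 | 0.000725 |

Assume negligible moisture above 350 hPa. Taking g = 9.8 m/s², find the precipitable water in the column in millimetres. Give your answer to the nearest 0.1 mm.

PW ≈ 39.0 mm

Precipitable water is the column-integrated vapour mass per unit area: PW = (1/g) Σ q̄ Δp, with q in kg/kg and Δp in Pa (1 kg/m² of water = 1 mm).
Layer 1013–910 hPa: Δp = 103 hPa = 10300 Pa, q̄ = 0.0142 kg/kg → 0.0142 × 10300 / 9.8 = 14.92 mm
Layer 910–850 hPa: Δp = 60 hPa = 6000 Pa, q̄ = 0.0108 kg/kg → 0.0108 × 6000 / 9.8 = 6.61 mm
Layer 850–660 hPa: Δp = 190 hPa = 19000 Pa, q̄ = 0.00483 kg/kg → 0.00483 × 19000 / 9.8 = 9.36 mm
Layer 660–480 hPa: Δp = 180 hPa = 18000 Pa, q̄ = 0.0039 kg/kg → 0.0039 × 18000 / 9.8 = 7.16 mm
Layer 480–350 hPa: Δp = 130 hPa = 13000 Pa, q̄ = 0.000725 kg/kg → 0.000725 × 13000 / 9.8 = 0.96 mm
PW = 14.92 + 6.61 + 9.36 + 7.16 + 0.96 = 39.01 ≈ 39.0 mm.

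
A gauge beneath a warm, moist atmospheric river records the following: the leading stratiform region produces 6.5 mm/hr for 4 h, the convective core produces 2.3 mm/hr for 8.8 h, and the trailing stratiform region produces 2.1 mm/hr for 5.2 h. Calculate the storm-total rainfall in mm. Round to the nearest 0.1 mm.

total ≈ 57.2 mm

Total = Σ Rᵢ Δtᵢ = 6.5 × 4 + 2.3 × 8.8 + 2.1 × 5.2
      = 26 + 20.24 + 10.92 = 57.2 mm.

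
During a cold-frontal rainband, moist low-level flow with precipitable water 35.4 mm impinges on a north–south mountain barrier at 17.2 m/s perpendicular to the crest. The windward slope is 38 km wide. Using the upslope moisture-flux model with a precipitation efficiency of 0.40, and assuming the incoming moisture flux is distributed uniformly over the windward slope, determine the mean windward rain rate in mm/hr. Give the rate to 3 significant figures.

Incoming column moisture flux per unit ridge length: F = V × PW = 17.2 × 35.4 = 608.88 mm·m/s.
Spread over the 38 km slope with efficiency ε = 0.40: R = ε·F/W = 0.40 × 608.88 / 38000 m = 6.409e-03 mm/s.
R = 6.409e-03 × 3600 = 23.1 mm/hr.

R ≈ 23.1 mm/hr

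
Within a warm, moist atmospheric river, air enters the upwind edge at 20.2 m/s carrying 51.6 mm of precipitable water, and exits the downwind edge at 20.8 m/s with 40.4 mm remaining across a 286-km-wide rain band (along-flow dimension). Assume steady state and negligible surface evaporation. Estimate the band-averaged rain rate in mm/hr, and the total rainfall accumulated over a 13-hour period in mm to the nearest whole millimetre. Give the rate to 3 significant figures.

R ≈ 2.54 mm/hr; total ≈ 33 mm

Column moisture flux per unit crosswind length is F = V × PW.
Inflow: F_in = 20.2 × 51.6 = 1042.32 mm·m/s
Outflow: F_out = 20.8 × 40.4 = 840.32 mm·m/s
Steady-state rate R = (F_in − F_out)/L = (1042.32 − 840.32) / 286000 m = 7.063e-04 mm/s.
R = 7.063e-04 × 3600 = 2.54 mm/hr.
Over 13 h: total = 2.54 × 13 = 33.02 ≈ 33 mm.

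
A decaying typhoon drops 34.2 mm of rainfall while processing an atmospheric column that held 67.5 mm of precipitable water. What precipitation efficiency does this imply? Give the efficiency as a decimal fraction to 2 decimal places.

ε ≈ 0.51

ε = rainfall / PW = 34.2 / 67.5 = 0.51.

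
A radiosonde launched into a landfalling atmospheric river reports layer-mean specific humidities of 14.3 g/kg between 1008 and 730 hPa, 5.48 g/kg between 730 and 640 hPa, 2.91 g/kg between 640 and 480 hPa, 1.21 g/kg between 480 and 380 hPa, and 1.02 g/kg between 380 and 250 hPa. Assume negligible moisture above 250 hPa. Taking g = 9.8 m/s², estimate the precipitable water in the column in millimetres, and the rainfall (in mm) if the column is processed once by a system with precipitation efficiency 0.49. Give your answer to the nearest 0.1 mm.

Precipitable water is the column-integrated vapour mass per unit area: PW = (1/g) Σ q̄ Δp, with q in kg/kg and Δp in Pa (1 kg/m² of water = 1 mm).
Layer 1008–730 hPa: Δp = 278 hPa = 27800 Pa, q̄ = 0.0143 kg/kg → 0.0143 × 27800 / 9.8 = 40.57 mm
Layer 730–640 hPa: Δp = 90 hPa = 9000 Pa, q̄ = 0.00548 kg/kg → 0.00548 × 9000 / 9.8 = 5.03 mm
Layer 640–480 hPa: Δp = 160 hPa = 16000 Pa, q̄ = 0.00291 kg/kg → 0.00291 × 16000 / 9.8 = 4.75 mm
Layer 480–380 hPa: Δp = 100 hPa = 10000 Pa, q̄ = 0.00121 kg/kg → 0.00121 × 10000 / 9.8 = 1.23 mm
Layer 380–250 hPa: Δp = 130 hPa = 13000 Pa, q̄ = 0.00102 kg/kg → 0.00102 × 13000 / 9.8 = 1.35 mm
PW = 40.57 + 5.03 + 4.75 + 1.23 + 1.35 = 52.93 ≈ 52.9 mm.
Rainfall = ε × PW = 0.49 × 52.9 = 25.9 mm.

PW ≈ 52.9 mm; rainfall ≈ 25.9 mm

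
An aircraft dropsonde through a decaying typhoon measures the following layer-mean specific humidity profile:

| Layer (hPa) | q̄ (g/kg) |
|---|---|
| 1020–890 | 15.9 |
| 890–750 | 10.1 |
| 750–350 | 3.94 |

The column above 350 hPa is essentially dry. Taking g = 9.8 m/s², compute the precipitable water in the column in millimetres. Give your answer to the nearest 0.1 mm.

PW ≈ 51.6 mm

Precipitable water is the column-integrated vapour mass per unit area: PW = (1/g) Σ q̄ Δp, with q in kg/kg and Δp in Pa (1 kg/m² of water = 1 mm).
Layer 1020–890 hPa: Δp = 130 hPa = 13000 Pa, q̄ = 0.0159 kg/kg → 0.0159 × 13000 / 9.8 = 21.09 mm
Layer 890–750 hPa: Δp = 140 hPa = 14000 Pa, q̄ = 0.0101 kg/kg → 0.0101 × 14000 / 9.8 = 14.43 mm
Layer 750–350 hPa: Δp = 400 hPa = 40000 Pa, q̄ = 0.00394 kg/kg → 0.00394 × 40000 / 9.8 = 16.08 mm
PW = 21.09 + 14.43 + 16.08 = 51.60 ≈ 51.6 mm.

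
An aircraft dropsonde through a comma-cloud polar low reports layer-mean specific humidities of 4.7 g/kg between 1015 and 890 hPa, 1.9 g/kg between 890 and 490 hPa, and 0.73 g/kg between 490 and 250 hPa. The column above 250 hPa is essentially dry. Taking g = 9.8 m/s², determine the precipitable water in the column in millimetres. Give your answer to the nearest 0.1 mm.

PW ≈ 15.5 mm

Precipitable water is the column-integrated vapour mass per unit area: PW = (1/g) Σ q̄ Δp, with q in kg/kg and Δp in Pa (1 kg/m² of water = 1 mm).
Layer 1015–890 hPa: Δp = 125 hPa = 12500 Pa, q̄ = 0.0047 kg/kg → 0.0047 × 12500 / 9.8 = 5.99 mm
Layer 890–490 hPa: Δp = 400 hPa = 40000 Pa, q̄ = 0.0019 kg/kg → 0.0019 × 40000 / 9.8 = 7.76 mm
Layer 490–250 hPa: Δp = 240 hPa = 24000 Pa, q̄ = 0.00073 kg/kg → 0.00073 × 24000 / 9.8 = 1.79 mm
PW = 5.99 + 7.76 + 1.79 = 15.54 ≈ 15.5 mm.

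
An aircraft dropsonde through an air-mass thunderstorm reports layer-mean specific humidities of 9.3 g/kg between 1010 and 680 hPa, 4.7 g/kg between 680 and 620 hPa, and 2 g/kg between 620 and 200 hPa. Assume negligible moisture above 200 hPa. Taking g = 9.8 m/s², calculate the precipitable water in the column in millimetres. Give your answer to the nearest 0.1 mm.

Precipitable water is the column-integrated vapour mass per unit area: PW = (1/g) Σ q̄ Δp, with q in kg/kg and Δp in Pa (1 kg/m² of water = 1 mm).
Layer 1010–680 hPa: Δp = 330 hPa = 33000 Pa, q̄ = 0.0093 kg/kg → 0.0093 × 33000 / 9.8 = 31.32 mm
Layer 680–620 hPa: Δp = 60 hPa = 6000 Pa, q̄ = 0.0047 kg/kg → 0.0047 × 6000 / 9.8 = 2.88 mm
Layer 620–200 hPa: Δp = 420 hPa = 42000 Pa, q̄ = 0.002 kg/kg → 0.002 × 42000 / 9.8 = 8.57 mm
PW = 31.32 + 2.88 + 8.57 = 42.77 ≈ 42.8 mm.

PW ≈ 42.8 mm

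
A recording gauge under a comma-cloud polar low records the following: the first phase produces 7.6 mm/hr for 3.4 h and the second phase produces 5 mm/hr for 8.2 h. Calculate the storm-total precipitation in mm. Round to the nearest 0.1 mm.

total ≈ 66.8 mm

Total = Σ Rᵢ Δtᵢ = 7.6 × 3.4 + 5 × 8.2
      = 25.84 + 41 = 66.8 mm.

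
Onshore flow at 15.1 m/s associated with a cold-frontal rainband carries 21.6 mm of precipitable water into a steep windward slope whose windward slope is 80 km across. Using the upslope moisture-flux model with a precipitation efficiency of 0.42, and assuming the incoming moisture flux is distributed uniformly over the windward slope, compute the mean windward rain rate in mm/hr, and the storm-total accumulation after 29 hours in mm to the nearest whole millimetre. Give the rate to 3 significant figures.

Incoming column moisture flux per unit ridge length: F = V × PW = 15.1 × 21.6 = 326.16 mm·m/s.
Spread over the 80 km slope with efficiency ε = 0.42: R = ε·F/W = 0.42 × 326.16 / 80000 m = 1.712e-03 mm/s.
R = 1.712e-03 × 3600 = 6.16 mm/hr.
Over 29 h: total = 6.16 × 29 = 178.64 ≈ 179 mm.

R ≈ 6.16 mm/hr; total ≈ 179 mm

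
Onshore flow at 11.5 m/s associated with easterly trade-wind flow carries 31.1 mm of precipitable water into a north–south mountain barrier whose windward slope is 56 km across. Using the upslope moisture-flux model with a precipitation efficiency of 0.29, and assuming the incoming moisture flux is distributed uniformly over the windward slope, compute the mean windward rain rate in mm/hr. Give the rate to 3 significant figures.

Incoming column moisture flux per unit ridge length: F = V × PW = 11.5 × 31.1 = 357.65 mm·m/s.
Spread over the 56 km slope with efficiency ε = 0.29: R = ε·F/W = 0.29 × 357.65 / 56000 m = 1.852e-03 mm/s.
R = 1.852e-03 × 3600 = 6.67 mm/hr.

R ≈ 6.67 mm/hr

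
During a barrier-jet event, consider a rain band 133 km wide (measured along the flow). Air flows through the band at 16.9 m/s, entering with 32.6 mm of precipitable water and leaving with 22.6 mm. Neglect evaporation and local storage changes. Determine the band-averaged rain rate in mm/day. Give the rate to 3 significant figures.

R ≈ 110 mm/day

Column moisture flux per unit crosswind length is F = V × PW.
Inflow: F_in = 16.9 × 32.6 = 550.94 mm·m/s
Outflow: F_out = 16.9 × 22.6 = 381.94 mm·m/s
Steady-state rate R = (F_in − F_out)/L = (550.94 − 381.94) / 133000 m = 1.271e-03 mm/s.
R = 1.271e-03 × 3600 × 24 = 110 mm/day.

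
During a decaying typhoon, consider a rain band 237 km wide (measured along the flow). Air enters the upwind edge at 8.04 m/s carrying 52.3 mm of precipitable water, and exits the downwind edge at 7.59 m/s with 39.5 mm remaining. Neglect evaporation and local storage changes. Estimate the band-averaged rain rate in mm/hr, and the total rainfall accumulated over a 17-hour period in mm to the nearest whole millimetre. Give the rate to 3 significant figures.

R ≈ 1.83 mm/hr; total ≈ 31 mm

Column moisture flux per unit crosswind length is F = V × PW.
Inflow: F_in = 8.04 × 52.3 = 420.492 mm·m/s
Outflow: F_out = 7.59 × 39.5 = 299.805 mm·m/s
Steady-state rate R = (F_in − F_out)/L = (420.492 − 299.805) / 237000 m = 5.092e-04 mm/s.
R = 5.092e-04 × 3600 = 1.83 mm/hr.
Over 17 h: total = 1.83 × 17 = 31.11 ≈ 31 mm.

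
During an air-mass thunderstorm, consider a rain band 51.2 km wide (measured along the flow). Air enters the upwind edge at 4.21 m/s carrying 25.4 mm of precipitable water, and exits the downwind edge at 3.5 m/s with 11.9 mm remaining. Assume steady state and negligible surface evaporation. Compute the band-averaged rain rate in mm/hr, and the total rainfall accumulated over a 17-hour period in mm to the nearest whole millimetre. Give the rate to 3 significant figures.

Column moisture flux per unit crosswind length is F = V × PW.
Inflow: F_in = 4.21 × 25.4 = 106.934 mm·m/s
Outflow: F_out = 3.5 × 11.9 = 41.65 mm·m/s
Steady-state rate R = (F_in − F_out)/L = (106.934 − 41.65) / 51200 m = 1.275e-03 mm/s.
R = 1.275e-03 × 3600 = 4.59 mm/hr.
Over 17 h: total = 4.59 × 17 = 78.03 ≈ 78 mm.

R ≈ 4.59 mm/hr; total ≈ 78 mm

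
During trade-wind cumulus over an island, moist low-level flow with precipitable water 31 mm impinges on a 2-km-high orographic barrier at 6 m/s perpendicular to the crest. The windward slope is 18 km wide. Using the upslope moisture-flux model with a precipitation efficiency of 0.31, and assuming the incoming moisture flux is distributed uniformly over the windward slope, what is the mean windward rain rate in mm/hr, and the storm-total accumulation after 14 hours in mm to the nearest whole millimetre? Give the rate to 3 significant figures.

R ≈ 11.5 mm/hr; total ≈ 161 mm

Incoming column moisture flux per unit ridge length: F = V × PW = 6 × 31 = 186 mm·m/s.
Spread over the 18 km slope with efficiency ε = 0.31: R = ε·F/W = 0.31 × 186 / 18000 m = 3.203e-03 mm/s.
R = 3.203e-03 × 3600 = 11.5 mm/hr.
Over 14 h: total = 11.5 × 14 = 161 mm.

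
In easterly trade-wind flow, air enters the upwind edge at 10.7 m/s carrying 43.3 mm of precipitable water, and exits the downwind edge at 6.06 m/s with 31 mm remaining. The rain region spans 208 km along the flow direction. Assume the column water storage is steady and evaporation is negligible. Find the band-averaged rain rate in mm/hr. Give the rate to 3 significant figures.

Column moisture flux per unit crosswind length is F = V × PW.
Inflow: F_in = 10.7 × 43.3 = 463.31 mm·m/s
Outflow: F_out = 6.06 × 31 = 187.86 mm·m/s
Steady-state rate R = (F_in − F_out)/L = (463.31 − 187.86) / 208000 m = 1.324e-03 mm/s.
R = 1.324e-03 × 3600 = 4.77 mm/hr.

R ≈ 4.77 mm/hr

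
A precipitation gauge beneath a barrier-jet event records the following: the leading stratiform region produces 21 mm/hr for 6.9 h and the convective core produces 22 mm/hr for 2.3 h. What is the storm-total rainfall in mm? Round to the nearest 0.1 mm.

total ≈ 195.5 mm

Total = Σ Rᵢ Δtᵢ = 21 × 6.9 + 22 × 2.3
      = 144.9 + 50.6 = 195.5 mm.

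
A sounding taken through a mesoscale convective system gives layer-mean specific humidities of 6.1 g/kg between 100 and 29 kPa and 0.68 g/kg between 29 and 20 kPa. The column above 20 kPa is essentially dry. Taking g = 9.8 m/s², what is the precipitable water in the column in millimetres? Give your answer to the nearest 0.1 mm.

Precipitable water is the column-integrated vapour mass per unit area: PW = (1/g) Σ q̄ Δp, with q in kg/kg and Δp in Pa (1 kg/m² of water = 1 mm).
Layer 100–29 kPa: Δp = 710 hPa = 71000 Pa, q̄ = 0.0061 kg/kg → 0.0061 × 71000 / 9.8 = 44.19 mm
Layer 29–20 kPa: Δp = 90 hPa = 9000 Pa, q̄ = 0.00068 kg/kg → 0.00068 × 9000 / 9.8 = 0.62 mm
PW = 44.19 + 0.62 = 44.81 ≈ 44.8 mm.

PW ≈ 44.8 mm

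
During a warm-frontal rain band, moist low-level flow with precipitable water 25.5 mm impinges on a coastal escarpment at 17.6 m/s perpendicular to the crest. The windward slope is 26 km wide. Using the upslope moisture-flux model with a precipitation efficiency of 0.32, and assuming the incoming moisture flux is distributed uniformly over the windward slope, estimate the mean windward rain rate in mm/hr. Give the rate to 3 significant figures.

R ≈ 19.9 mm/hr

Incoming column moisture flux per unit ridge length: F = V × PW = 17.6 × 25.5 = 448.8 mm·m/s.
Spread over the 26 km slope with efficiency ε = 0.32: R = ε·F/W = 0.32 × 448.8 / 26000 m = 5.524e-03 mm/s.
R = 5.524e-03 × 3600 = 19.9 mm/hr.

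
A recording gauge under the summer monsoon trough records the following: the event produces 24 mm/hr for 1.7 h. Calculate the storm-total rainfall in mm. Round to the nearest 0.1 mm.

total ≈ 40.8 mm

Total = Σ Rᵢ Δtᵢ = 24 × 1.7
      = 40.8 = 40.8 mm.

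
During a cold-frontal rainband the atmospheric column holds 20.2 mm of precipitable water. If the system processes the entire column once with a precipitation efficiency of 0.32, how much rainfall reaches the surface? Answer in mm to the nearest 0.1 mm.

Rainfall = ε × PW = 0.32 × 20.2 = 6.5 mm.

rainfall ≈ 6.5 mm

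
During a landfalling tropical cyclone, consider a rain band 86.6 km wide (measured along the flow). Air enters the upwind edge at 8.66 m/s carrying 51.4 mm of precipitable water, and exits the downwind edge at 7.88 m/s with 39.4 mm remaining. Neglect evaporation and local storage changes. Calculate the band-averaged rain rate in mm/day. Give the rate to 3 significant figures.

Column moisture flux per unit crosswind length is F = V × PW.
Inflow: F_in = 8.66 × 51.4 = 445.124 mm·m/s
Outflow: F_out = 7.88 × 39.4 = 310.472 mm·m/s
Steady-state rate R = (F_in − F_out)/L = (445.124 − 310.472) / 86600 m = 1.555e-03 mm/s.
R = 1.555e-03 × 3600 × 24 = 134 mm/day.

R ≈ 134 mm/day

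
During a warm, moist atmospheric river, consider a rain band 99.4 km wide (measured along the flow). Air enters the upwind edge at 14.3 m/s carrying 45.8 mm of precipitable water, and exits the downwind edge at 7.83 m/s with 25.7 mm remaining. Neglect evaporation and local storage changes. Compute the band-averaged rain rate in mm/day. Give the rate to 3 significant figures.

Column moisture flux per unit crosswind length is F = V × PW.
Inflow: F_in = 14.3 × 45.8 = 654.94 mm·m/s
Outflow: F_out = 7.83 × 25.7 = 201.231 mm·m/s
Steady-state rate R = (F_in − F_out)/L = (654.94 − 201.231) / 99400 m = 4.564e-03 mm/s.
R = 4.564e-03 × 3600 × 24 = 394 mm/day.

R ≈ 394 mm/day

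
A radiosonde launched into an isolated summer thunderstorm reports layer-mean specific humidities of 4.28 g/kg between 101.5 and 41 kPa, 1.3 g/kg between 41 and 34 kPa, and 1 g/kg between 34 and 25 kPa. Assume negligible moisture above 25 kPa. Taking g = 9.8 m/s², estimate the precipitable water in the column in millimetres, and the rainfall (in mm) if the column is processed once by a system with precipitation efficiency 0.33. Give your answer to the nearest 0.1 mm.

PW ≈ 28.3 mm; rainfall ≈ 9.3 mm

Precipitable water is the column-integrated vapour mass per unit area: PW = (1/g) Σ q̄ Δp, with q in kg/kg and Δp in Pa (1 kg/m² of water = 1 mm).
Layer 101.5–41 kPa: Δp = 605 hPa = 60500 Pa, q̄ = 0.00428 kg/kg → 0.00428 × 60500 / 9.8 = 26.42 mm
Layer 41–34 kPa: Δp = 70 hPa = 7000 Pa, q̄ = 0.0013 kg/kg → 0.0013 × 7000 / 9.8 = 0.93 mm
Layer 34–25 kPa: Δp = 90 hPa = 9000 Pa, q̄ = 0.001 kg/kg → 0.001 × 9000 / 9.8 = 0.92 mm
PW = 26.42 + 0.93 + 0.92 = 28.27 ≈ 28.3 mm.
Rainfall = ε × PW = 0.33 × 28.3 = 9.3 mm.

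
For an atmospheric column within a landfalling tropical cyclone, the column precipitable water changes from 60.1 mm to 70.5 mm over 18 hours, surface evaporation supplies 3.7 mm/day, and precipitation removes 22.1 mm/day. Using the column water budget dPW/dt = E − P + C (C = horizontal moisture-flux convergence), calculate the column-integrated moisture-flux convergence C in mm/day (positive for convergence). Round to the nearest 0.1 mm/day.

C ≈ 32.3 mm/day

dPW/dt = (70.5 − 60.1) mm / (18/24 day) = +13.867 mm/day.
C = dPW/dt − E + P = (+13.867) − 3.7 + 22.1 = 32.3 mm/day.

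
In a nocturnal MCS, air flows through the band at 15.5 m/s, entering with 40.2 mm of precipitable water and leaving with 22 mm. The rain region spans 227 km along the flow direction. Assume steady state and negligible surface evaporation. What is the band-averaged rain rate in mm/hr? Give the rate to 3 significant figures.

R ≈ 4.47 mm/hr

Column moisture flux per unit crosswind length is F = V × PW.
Inflow: F_in = 15.5 × 40.2 = 623.1 mm·m/s
Outflow: F_out = 15.5 × 22 = 341 mm·m/s
Steady-state rate R = (F_in − F_out)/L = (623.1 − 341) / 227000 m = 1.243e-03 mm/s.
R = 1.243e-03 × 3600 = 4.47 mm/hr.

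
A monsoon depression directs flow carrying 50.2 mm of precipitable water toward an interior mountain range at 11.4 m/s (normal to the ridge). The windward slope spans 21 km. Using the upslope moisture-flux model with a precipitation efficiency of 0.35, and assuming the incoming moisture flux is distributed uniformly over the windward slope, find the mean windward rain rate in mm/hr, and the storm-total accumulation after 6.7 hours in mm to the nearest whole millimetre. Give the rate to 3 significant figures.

Incoming column moisture flux per unit ridge length: F = V × PW = 11.4 × 50.2 = 572.28 mm·m/s.
Spread over the 21 km slope with efficiency ε = 0.35: R = ε·F/W = 0.35 × 572.28 / 21000 m = 9.538e-03 mm/s.
R = 9.538e-03 × 3600 = 34.3 mm/hr.
Over 6.7 h: total = 34.3 × 6.7 = 229.81 ≈ 230 mm.

R ≈ 34.3 mm/hr; total ≈ 230 mm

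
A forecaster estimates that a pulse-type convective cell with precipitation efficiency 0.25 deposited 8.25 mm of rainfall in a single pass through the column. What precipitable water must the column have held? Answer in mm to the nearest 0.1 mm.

PW = rainfall / ε = 8.25 / 0.25 = 33.0 mm.

PW ≈ 33.0 mm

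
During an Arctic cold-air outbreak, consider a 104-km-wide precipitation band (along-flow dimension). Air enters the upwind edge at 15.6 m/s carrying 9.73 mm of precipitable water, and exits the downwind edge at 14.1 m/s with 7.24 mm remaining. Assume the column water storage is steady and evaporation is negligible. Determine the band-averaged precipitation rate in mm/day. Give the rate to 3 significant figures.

R ≈ 41.3 mm/day

Column moisture flux per unit crosswind length is F = V × PW.
Inflow: F_in = 15.6 × 9.73 = 151.788 mm·m/s
Outflow: F_out = 14.1 × 7.24 = 102.084 mm·m/s
Steady-state rate R = (F_in − F_out)/L = (151.788 − 102.084) / 104000 m = 4.779e-04 mm/s.
R = 4.779e-04 × 3600 × 24 = 41.3 mm/day.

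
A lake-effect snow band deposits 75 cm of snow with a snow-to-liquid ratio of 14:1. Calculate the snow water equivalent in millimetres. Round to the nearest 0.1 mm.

SWE ≈ 53.6 mm

SWE = snow depth / ratio = 75 cm / 14 = 5.357 cm = 53.6 mm.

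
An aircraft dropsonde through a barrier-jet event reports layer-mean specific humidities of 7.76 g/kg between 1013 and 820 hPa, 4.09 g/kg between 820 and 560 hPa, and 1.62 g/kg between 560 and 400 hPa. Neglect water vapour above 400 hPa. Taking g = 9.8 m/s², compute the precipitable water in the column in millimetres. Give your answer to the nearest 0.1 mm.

Precipitable water is the column-integrated vapour mass per unit area: PW = (1/g) Σ q̄ Δp, with q in kg/kg and Δp in Pa (1 kg/m² of water = 1 mm).
Layer 1013–820 hPa: Δp = 193 hPa = 19300 Pa, q̄ = 0.00776 kg/kg → 0.00776 × 19300 / 9.8 = 15.28 mm
Layer 820–560 hPa: Δp = 260 hPa = 26000 Pa, q̄ = 0.00409 kg/kg → 0.00409 × 26000 / 9.8 = 10.85 mm
Layer 560–400 hPa: Δp = 160 hPa = 16000 Pa, q̄ = 0.00162 kg/kg → 0.00162 × 16000 / 9.8 = 2.64 mm
PW = 15.28 + 10.85 + 2.64 = 28.77 ≈ 28.8 mm.

PW ≈ 28.8 mm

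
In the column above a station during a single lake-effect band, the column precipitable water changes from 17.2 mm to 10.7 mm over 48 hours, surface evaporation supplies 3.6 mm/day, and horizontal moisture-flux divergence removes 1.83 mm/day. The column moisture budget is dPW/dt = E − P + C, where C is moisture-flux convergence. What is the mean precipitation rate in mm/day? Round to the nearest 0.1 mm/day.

dPW/dt = (10.7 − 17.2) mm / (48/24 day) = -3.250 mm/day.
P = E + C − dPW/dt = 3.6 + (-1.83) − (-3.250) = 5.0 mm/day.

P ≈ 5.0 mm/day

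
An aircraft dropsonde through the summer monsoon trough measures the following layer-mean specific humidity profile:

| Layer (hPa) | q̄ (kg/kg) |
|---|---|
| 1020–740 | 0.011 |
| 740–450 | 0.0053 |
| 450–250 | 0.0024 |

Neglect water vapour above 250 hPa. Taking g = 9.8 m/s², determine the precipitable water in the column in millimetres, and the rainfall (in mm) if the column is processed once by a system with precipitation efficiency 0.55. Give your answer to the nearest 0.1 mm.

PW ≈ 52.0 mm; rainfall ≈ 28.6 mm

Precipitable water is the column-integrated vapour mass per unit area: PW = (1/g) Σ q̄ Δp, with q in kg/kg and Δp in Pa (1 kg/m² of water = 1 mm).
Layer 1020–740 hPa: Δp = 280 hPa = 28000 Pa, q̄ = 0.011 kg/kg → 0.011 × 28000 / 9.8 = 31.43 mm
Layer 740–450 hPa: Δp = 290 hPa = 29000 Pa, q̄ = 0.0053 kg/kg → 0.0053 × 29000 / 9.8 = 15.68 mm
Layer 450–250 hPa: Δp = 200 hPa = 20000 Pa, q̄ = 0.0024 kg/kg → 0.0024 × 20000 / 9.8 = 4.90 mm
PW = 31.43 + 15.68 + 4.90 = 52.01 ≈ 52.0 mm.
Rainfall = ε × PW = 0.55 × 52.0 = 28.6 mm.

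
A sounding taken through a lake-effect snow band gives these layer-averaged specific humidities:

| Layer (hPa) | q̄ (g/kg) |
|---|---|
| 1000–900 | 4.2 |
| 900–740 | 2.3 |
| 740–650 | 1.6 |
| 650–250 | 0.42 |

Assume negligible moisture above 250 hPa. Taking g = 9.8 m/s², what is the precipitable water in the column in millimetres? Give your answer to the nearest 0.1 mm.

Precipitable water is the column-integrated vapour mass per unit area: PW = (1/g) Σ q̄ Δp, with q in kg/kg and Δp in Pa (1 kg/m² of water = 1 mm).
Layer 1000–900 hPa: Δp = 100 hPa = 10000 Pa, q̄ = 0.0042 kg/kg → 0.0042 × 10000 / 9.8 = 4.29 mm
Layer 900–740 hPa: Δp = 160 hPa = 16000 Pa, q̄ = 0.0023 kg/kg → 0.0023 × 16000 / 9.8 = 3.76 mm
Layer 740–650 hPa: Δp = 90 hPa = 9000 Pa, q̄ = 0.0016 kg/kg → 0.0016 × 9000 / 9.8 = 1.47 mm
Layer 650–250 hPa: Δp = 400 hPa = 40000 Pa, q̄ = 0.00042 kg/kg → 0.00042 × 40000 / 9.8 = 1.71 mm
PW = 4.29 + 3.76 + 1.47 + 1.71 = 11.23 ≈ 11.2 mm.

PW ≈ 11.2 mm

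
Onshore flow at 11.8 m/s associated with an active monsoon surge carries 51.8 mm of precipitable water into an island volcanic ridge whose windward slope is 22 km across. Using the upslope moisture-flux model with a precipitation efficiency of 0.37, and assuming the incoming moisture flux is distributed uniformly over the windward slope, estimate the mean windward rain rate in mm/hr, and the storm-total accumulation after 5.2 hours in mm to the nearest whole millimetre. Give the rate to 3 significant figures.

R ≈ 37.0 mm/hr; total ≈ 192 mm

Incoming column moisture flux per unit ridge length: F = V × PW = 11.8 × 51.8 = 611.24 mm·m/s.
Spread over the 22 km slope with efficiency ε = 0.37: R = ε·F/W = 0.37 × 611.24 / 22000 m = 1.028e-02 mm/s.
R = 1.028e-02 × 3600 = 37.0 mm/hr.
Over 5.2 h: total = 37.0 × 5.2 = 192.4 ≈ 192 mm.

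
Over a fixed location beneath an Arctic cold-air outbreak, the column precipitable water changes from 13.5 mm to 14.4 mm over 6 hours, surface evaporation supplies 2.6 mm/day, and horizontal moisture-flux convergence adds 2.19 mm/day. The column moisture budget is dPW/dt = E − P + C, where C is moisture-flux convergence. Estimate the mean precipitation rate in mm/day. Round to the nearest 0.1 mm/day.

dPW/dt = (14.4 − 13.5) mm / (6/24 day) = +3.600 mm/day.
P = E + C − dPW/dt = 2.6 + (2.19) − (+3.600) = 1.2 mm/day.

P ≈ 1.2 mm/day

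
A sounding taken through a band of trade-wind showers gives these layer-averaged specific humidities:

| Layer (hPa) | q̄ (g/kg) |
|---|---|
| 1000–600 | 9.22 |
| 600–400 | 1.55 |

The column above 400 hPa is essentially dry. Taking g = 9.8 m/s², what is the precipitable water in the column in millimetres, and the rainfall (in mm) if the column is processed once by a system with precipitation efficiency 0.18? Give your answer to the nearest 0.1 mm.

PW ≈ 40.8 mm; rainfall ≈ 7.3 mm

Precipitable water is the column-integrated vapour mass per unit area: PW = (1/g) Σ q̄ Δp, with q in kg/kg and Δp in Pa (1 kg/m² of water = 1 mm).
Layer 1000–600 hPa: Δp = 400 hPa = 40000 Pa, q̄ = 0.00922 kg/kg → 0.00922 × 40000 / 9.8 = 37.63 mm
Layer 600–400 hPa: Δp = 200 hPa = 20000 Pa, q̄ = 0.00155 kg/kg → 0.00155 × 20000 / 9.8 = 3.16 mm
PW = 37.63 + 3.16 = 40.79 ≈ 40.8 mm.
Rainfall = ε × PW = 0.18 × 40.8 = 7.3 mm.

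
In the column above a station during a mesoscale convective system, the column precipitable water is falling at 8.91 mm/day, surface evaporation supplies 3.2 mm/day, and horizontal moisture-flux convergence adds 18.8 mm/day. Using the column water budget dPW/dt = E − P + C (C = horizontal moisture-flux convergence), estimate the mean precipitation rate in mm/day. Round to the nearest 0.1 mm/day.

dPW/dt = -8.91 mm/day.
P = E + C − dPW/dt = 3.2 + (18.8) − (-8.91) = 30.9 mm/day.

P ≈ 30.9 mm/day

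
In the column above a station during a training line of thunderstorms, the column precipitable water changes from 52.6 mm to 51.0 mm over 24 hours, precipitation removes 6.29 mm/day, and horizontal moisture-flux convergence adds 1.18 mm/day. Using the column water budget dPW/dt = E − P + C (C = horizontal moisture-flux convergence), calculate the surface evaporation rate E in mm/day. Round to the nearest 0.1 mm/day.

dPW/dt = (51.0 − 52.6) mm / (24/24 day) = -1.600 mm/day.
E = dPW/dt + P − C = (-1.600) + 6.29 − (1.18) = 3.5 mm/day.

E ≈ 3.5 mm/day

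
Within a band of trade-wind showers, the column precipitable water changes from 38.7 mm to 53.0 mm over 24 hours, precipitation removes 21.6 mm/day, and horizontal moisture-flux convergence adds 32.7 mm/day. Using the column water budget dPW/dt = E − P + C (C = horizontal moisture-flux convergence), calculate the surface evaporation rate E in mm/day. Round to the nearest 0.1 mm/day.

dPW/dt = (53.0 − 38.7) mm / (24/24 day) = +14.300 mm/day.
E = dPW/dt + P − C = (+14.300) + 21.6 − (32.7) = 3.2 mm/day.

E ≈ 3.2 mm/day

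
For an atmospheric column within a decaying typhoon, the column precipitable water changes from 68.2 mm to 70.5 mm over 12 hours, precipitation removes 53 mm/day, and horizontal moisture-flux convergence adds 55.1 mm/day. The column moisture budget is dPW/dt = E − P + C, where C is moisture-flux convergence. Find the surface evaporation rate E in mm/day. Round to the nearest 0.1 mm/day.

E ≈ 2.5 mm/day

dPW/dt = (70.5 − 68.2) mm / (12/24 day) = +4.600 mm/day.
E = dPW/dt + P − C = (+4.600) + 53 − (55.1) = 2.5 mm/day.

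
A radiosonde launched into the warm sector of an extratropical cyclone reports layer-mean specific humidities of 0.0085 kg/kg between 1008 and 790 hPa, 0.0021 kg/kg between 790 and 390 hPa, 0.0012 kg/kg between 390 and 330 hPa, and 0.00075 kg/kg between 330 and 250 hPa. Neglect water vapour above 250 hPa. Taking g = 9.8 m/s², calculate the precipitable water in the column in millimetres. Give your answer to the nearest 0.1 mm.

PW ≈ 28.8 mm

Precipitable water is the column-integrated vapour mass per unit area: PW = (1/g) Σ q̄ Δp, with q in kg/kg and Δp in Pa (1 kg/m² of water = 1 mm).
Layer 1008–790 hPa: Δp = 218 hPa = 21800 Pa, q̄ = 0.0085 kg/kg → 0.0085 × 21800 / 9.8 = 18.91 mm
Layer 790–390 hPa: Δp = 400 hPa = 40000 Pa, q̄ = 0.0021 kg/kg → 0.0021 × 40000 / 9.8 = 8.57 mm
Layer 390–330 hPa: Δp = 60 hPa = 6000 Pa, q̄ = 0.0012 kg/kg → 0.0012 × 6000 / 9.8 = 0.73 mm
Layer 330–250 hPa: Δp = 80 hPa = 8000 Pa, q̄ = 0.00075 kg/kg → 0.00075 × 8000 / 9.8 = 0.61 mm
PW = 18.91 + 8.57 + 0.73 + 0.61 = 28.82 ≈ 28.8 mm.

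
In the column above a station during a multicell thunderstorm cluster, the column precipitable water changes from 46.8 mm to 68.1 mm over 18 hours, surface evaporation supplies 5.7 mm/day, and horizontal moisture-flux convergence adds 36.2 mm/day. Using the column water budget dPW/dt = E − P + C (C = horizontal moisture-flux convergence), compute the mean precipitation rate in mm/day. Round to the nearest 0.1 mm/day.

P ≈ 13.5 mm/day

dPW/dt = (68.1 − 46.8) mm / (18/24 day) = +28.400 mm/day.
P = E + C − dPW/dt = 5.7 + (36.2) − (+28.400) = 13.5 mm/day.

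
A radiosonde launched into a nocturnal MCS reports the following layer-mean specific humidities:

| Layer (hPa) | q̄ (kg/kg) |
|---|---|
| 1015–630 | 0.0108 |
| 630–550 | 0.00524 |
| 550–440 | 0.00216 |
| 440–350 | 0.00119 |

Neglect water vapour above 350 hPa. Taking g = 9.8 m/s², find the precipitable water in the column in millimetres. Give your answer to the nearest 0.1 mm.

Precipitable water is the column-integrated vapour mass per unit area: PW = (1/g) Σ q̄ Δp, with q in kg/kg and Δp in Pa (1 kg/m² of water = 1 mm).
Layer 1015–630 hPa: Δp = 385 hPa = 38500 Pa, q̄ = 0.0108 kg/kg → 0.0108 × 38500 / 9.8 = 42.43 mm
Layer 630–550 hPa: Δp = 80 hPa = 8000 Pa, q̄ = 0.00524 kg/kg → 0.00524 × 8000 / 9.8 = 4.28 mm
Layer 550–440 hPa: Δp = 110 hPa = 11000 Pa, q̄ = 0.00216 kg/kg → 0.00216 × 11000 / 9.8 = 2.42 mm
Layer 440–350 hPa: Δp = 90 hPa = 9000 Pa, q̄ = 0.00119 kg/kg → 0.00119 × 9000 / 9.8 = 1.09 mm
PW = 42.43 + 4.28 + 2.42 + 1.09 = 50.22 ≈ 50.2 mm.

PW ≈ 50.2 mm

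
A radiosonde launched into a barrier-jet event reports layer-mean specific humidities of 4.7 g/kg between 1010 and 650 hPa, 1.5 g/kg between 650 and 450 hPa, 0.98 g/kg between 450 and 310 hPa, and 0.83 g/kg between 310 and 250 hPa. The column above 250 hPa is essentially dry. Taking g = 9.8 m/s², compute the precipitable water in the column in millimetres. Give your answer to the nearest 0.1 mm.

PW ≈ 22.2 mm

Precipitable water is the column-integrated vapour mass per unit area: PW = (1/g) Σ q̄ Δp, with q in kg/kg and Δp in Pa (1 kg/m² of water = 1 mm).
Layer 1010–650 hPa: Δp = 360 hPa = 36000 Pa, q̄ = 0.0047 kg/kg → 0.0047 × 36000 / 9.8 = 17.27 mm
Layer 650–450 hPa: Δp = 200 hPa = 20000 Pa, q̄ = 0.0015 kg/kg → 0.0015 × 20000 / 9.8 = 3.06 mm
Layer 450–310 hPa: Δp = 140 hPa = 14000 Pa, q̄ = 0.00098 kg/kg → 0.00098 × 14000 / 9.8 = 1.40 mm
Layer 310–250 hPa: Δp = 60 hPa = 6000 Pa, q̄ = 0.00083 kg/kg → 0.00083 × 6000 / 9.8 = 0.51 mm
PW = 17.27 + 3.06 + 1.40 + 0.51 = 22.24 ≈ 22.2 mm.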